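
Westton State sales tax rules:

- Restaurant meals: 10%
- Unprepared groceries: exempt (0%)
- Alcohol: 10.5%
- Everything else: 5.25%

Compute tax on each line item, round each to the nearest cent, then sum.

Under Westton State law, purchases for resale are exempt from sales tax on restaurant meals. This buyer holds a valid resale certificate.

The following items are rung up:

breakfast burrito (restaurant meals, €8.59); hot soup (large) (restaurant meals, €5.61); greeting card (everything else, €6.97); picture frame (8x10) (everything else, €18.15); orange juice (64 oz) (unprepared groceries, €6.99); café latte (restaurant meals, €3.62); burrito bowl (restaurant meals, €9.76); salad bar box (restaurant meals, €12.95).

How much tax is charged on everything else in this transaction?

Greeting card €6.97: everything else → 5.25% → €0.37
Picture frame (8x10) €18.15: everything else → 5.25% → €0.95
Tax on everything else = €0.37 + €0.95 = €1.32

€1.32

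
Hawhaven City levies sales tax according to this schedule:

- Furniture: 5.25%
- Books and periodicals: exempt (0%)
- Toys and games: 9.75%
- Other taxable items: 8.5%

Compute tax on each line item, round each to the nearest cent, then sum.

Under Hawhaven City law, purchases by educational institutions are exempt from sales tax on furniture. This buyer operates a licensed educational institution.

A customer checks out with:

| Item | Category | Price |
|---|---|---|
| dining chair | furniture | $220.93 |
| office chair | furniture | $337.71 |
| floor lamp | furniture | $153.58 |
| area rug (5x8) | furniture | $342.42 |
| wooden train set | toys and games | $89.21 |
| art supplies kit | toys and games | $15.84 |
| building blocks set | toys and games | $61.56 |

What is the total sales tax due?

Dining chair $220.93: furniture, buyer-exempt → 0% → $0.00
Office chair $337.71: furniture, buyer-exempt → 0% → $0.00
Floor lamp $153.58: furniture, buyer-exempt → 0% → $0.00
Area rug (5x8) $342.42: furniture, buyer-exempt → 0% → $0.00
Wooden train set $89.21: toys and games → 9.75% → $8.70
Art supplies kit $15.84: toys and games → 9.75% → $1.54
Building blocks set $61.56: toys and games → 9.75% → $6.00
Total tax = $8.70 + $1.54 + $6.00 = $16.24

$16.24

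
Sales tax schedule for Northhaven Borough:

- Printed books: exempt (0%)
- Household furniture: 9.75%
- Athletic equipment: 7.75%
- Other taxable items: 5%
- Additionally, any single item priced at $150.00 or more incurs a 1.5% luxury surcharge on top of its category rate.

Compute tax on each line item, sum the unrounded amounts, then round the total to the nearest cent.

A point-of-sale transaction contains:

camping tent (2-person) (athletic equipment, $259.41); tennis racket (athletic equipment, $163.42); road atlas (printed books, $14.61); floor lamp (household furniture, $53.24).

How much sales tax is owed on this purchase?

Camping tent (2-person) $259.41: athletic equipment → 7.75% + 1.5% surcharge = 9.25% → $23.995425
Tennis racket $163.42: athletic equipment → 7.75% + 1.5% surcharge = 9.25% → $15.11635
Road atlas $14.61: printed books → 0% → $0.00
Floor lamp $53.24: household furniture → 9.75% → $5.1909
Unrounded tax sum = $44.302675 → $44.30

$44.30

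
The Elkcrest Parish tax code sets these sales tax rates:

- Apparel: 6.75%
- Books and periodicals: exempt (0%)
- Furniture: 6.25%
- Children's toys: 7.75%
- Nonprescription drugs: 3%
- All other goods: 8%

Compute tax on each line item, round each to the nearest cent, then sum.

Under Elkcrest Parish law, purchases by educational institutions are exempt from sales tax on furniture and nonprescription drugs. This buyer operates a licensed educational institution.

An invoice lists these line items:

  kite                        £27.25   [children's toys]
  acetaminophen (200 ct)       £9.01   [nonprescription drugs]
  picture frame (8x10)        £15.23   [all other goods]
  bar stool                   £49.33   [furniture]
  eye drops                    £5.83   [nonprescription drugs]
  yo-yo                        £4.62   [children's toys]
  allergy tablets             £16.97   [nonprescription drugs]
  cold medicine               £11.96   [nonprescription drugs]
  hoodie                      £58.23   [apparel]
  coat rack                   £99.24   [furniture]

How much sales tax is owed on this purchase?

£7.62

Kite £27.25: children's toys → 7.75% → £2.11
Acetaminophen (200 ct) £9.01: nonprescription drugs, buyer-exempt → 0% → £0.00
Picture frame (8x10) £15.23: all other goods → 8% → £1.22
Bar stool £49.33: furniture, buyer-exempt → 0% → £0.00
Eye drops £5.83: nonprescription drugs, buyer-exempt → 0% → £0.00
Yo-yo £4.62: children's toys → 7.75% → £0.36
Allergy tablets £16.97: nonprescription drugs, buyer-exempt → 0% → £0.00
Cold medicine £11.96: nonprescription drugs, buyer-exempt → 0% → £0.00
Hoodie £58.23: apparel → 6.75% → £3.93
Coat rack £99.24: furniture, buyer-exempt → 0% → £0.00
Total tax = £2.11 + £1.22 + £0.36 + £3.93 = £7.62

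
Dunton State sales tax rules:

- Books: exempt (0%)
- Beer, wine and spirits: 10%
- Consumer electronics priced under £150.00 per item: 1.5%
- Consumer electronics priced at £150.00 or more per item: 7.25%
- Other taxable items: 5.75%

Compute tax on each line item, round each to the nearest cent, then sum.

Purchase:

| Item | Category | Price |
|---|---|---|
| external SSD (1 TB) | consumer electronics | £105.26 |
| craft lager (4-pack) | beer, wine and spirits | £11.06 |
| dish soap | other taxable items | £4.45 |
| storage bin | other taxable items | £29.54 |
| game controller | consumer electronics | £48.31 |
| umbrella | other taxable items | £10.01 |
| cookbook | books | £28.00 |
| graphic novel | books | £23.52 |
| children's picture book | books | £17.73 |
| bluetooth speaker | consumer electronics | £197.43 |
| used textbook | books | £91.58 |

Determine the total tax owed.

£20.26

External SSD (1 TB) £105.26: consumer electronics, under £150.00 → 1.5% → £1.58
Craft lager (4-pack) £11.06: beer, wine and spirits → 10% → £1.11
Dish soap £4.45: other taxable items → 5.75% → £0.26
Storage bin £29.54: other taxable items → 5.75% → £1.70
Game controller £48.31: consumer electronics, under £150.00 → 1.5% → £0.72
Umbrella £10.01: other taxable items → 5.75% → £0.58
Cookbook £28.00: books → 0% → £0.00
Graphic novel £23.52: books → 0% → £0.00
Children's picture book £17.73: books → 0% → £0.00
Bluetooth speaker £197.43: consumer electronics, £150.00 or more → 7.25% → £14.31
Used textbook £91.58: books → 0% → £0.00
Total tax = £1.58 + £1.11 + £0.26 + £1.70 + £0.72 + £0.58 + £14.31 = £20.26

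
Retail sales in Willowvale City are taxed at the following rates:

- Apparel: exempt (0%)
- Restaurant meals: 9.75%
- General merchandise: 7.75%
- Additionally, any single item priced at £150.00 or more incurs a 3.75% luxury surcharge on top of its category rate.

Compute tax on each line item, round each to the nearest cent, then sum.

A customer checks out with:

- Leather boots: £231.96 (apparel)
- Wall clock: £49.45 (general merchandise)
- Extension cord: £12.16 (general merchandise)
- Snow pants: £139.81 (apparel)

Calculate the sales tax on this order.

Leather boots £231.96: apparel → 0% + 3.75% surcharge = 3.75% → £8.70
Wall clock £49.45: general merchandise → 7.75% → £3.83
Extension cord £12.16: general merchandise → 7.75% → £0.94
Snow pants £139.81: apparel → 0% → £0.00
Total tax = £8.70 + £3.83 + £0.94 = £13.47

£13.47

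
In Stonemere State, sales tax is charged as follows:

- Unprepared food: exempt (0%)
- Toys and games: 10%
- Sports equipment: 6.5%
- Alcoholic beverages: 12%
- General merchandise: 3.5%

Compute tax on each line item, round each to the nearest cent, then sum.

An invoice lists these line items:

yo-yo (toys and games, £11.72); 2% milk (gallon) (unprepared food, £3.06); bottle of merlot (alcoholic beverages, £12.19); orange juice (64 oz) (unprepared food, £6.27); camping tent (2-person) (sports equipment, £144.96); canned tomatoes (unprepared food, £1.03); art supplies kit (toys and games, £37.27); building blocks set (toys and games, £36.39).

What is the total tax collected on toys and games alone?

£8.54

Yo-yo £11.72: toys and games → 10% → £1.17
Art supplies kit £37.27: toys and games → 10% → £3.73
Building blocks set £36.39: toys and games → 10% → £3.64
Tax on toys and games = £1.17 + £3.73 + £3.64 = £8.54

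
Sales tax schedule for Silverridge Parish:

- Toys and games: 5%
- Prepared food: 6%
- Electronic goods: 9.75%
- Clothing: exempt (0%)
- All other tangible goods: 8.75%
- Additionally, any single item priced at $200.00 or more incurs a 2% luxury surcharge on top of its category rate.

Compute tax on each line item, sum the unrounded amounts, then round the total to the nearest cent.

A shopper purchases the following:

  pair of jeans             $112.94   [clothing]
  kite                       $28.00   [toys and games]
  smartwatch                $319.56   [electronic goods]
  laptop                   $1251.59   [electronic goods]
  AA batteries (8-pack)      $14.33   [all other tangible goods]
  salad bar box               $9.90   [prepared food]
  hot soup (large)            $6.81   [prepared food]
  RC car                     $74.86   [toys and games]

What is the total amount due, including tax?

Pair of jeans $112.94: clothing → 0% → $0.00
Kite $28.00: toys and games → 5% → $1.40
Smartwatch $319.56: electronic goods → 9.75% + 2% surcharge = 11.75% → $37.5483
Laptop $1251.59: electronic goods → 9.75% + 2% surcharge = 11.75% → $147.061825
AA batteries (8-pack) $14.33: all other tangible goods → 8.75% → $1.253875
Salad bar box $9.90: prepared food → 6% → $0.594
Hot soup (large) $6.81: prepared food → 6% → $0.4086
RC car $74.86: toys and games → 5% → $3.743
Subtotal = $1817.99; unrounded tax = $192.0096 → $192.01; total due = $2010.00

$2010.00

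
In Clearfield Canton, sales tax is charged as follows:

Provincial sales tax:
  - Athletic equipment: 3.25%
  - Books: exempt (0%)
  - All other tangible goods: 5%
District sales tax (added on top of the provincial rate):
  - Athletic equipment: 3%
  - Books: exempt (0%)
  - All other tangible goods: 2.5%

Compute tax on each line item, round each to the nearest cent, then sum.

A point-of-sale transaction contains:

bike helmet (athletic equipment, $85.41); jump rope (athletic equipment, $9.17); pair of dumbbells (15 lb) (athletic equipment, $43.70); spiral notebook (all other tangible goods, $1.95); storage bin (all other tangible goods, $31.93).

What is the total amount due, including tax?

$183.34

Bike helmet $85.41: athletic equipment → 3.25% + 3% district = 6.25% → $5.34
Jump rope $9.17: athletic equipment → 3.25% + 3% district = 6.25% → $0.57
Pair of dumbbells (15 lb) $43.70: athletic equipment → 3.25% + 3% district = 6.25% → $2.73
Spiral notebook $1.95: all other tangible goods → 5% + 2.5% district = 7.5% → $0.15
Storage bin $31.93: all other tangible goods → 5% + 2.5% district = 7.5% → $2.39
Subtotal = $172.16; tax = $11.18; total due = $183.34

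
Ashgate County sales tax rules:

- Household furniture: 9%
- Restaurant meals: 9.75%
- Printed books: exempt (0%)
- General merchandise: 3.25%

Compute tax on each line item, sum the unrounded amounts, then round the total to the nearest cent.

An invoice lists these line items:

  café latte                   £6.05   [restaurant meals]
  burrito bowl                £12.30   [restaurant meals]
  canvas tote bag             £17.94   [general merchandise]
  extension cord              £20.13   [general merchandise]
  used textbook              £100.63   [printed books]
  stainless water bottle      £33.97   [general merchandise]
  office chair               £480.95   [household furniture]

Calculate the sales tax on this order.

Café latte £6.05: restaurant meals → 9.75% → £0.589875
Burrito bowl £12.30: restaurant meals → 9.75% → £1.19925
Canvas tote bag £17.94: general merchandise → 3.25% → £0.58305
Extension cord £20.13: general merchandise → 3.25% → £0.654225
Used textbook £100.63: printed books → 0% → £0.00
Stainless water bottle £33.97: general merchandise → 3.25% → £1.104025
Office chair £480.95: household furniture → 9% → £43.2855
Unrounded tax sum = £47.415925 → £47.42

£47.42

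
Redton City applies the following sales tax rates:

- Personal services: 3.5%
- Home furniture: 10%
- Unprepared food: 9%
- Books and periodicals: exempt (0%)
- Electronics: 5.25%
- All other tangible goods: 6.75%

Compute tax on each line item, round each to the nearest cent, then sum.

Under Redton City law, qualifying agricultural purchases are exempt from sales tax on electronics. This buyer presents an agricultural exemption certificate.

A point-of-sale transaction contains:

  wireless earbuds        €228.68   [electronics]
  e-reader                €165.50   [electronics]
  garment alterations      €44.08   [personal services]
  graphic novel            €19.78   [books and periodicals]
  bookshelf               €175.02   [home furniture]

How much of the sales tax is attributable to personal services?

Garment alterations €44.08: personal services → 3.5% → €1.54
Tax on personal services = €1.54

€1.54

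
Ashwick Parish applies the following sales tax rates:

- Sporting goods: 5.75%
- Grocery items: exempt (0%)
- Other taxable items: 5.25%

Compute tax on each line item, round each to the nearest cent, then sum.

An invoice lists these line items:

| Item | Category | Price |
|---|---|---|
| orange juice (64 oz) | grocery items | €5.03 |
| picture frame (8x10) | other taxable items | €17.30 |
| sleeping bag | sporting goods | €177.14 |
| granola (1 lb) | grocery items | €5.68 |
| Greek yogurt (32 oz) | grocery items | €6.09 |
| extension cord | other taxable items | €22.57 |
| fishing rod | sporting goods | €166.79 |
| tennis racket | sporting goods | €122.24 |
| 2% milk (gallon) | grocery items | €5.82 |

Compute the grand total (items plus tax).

Orange juice (64 oz) €5.03: grocery items → 0% → €0.00
Picture frame (8x10) €17.30: other taxable items → 5.25% → €0.91
Sleeping bag €177.14: sporting goods → 5.75% → €10.19
Granola (1 lb) €5.68: grocery items → 0% → €0.00
Greek yogurt (32 oz) €6.09: grocery items → 0% → €0.00
Extension cord €22.57: other taxable items → 5.25% → €1.18
Fishing rod €166.79: sporting goods → 5.75% → €9.59
Tennis racket €122.24: sporting goods → 5.75% → €7.03
2% milk (gallon) €5.82: grocery items → 0% → €0.00
Subtotal = €528.66; tax = €28.90; total due = €557.56

€557.56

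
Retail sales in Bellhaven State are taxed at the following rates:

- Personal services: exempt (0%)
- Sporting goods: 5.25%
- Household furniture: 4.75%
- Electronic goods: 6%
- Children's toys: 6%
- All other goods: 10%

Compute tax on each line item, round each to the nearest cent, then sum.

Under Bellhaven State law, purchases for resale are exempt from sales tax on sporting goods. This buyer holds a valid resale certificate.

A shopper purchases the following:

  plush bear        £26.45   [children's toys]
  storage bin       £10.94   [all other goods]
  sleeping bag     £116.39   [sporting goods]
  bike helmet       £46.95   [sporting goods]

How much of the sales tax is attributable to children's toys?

Plush bear £26.45: children's toys → 6% → £1.59
Tax on children's toys = £1.59

£1.59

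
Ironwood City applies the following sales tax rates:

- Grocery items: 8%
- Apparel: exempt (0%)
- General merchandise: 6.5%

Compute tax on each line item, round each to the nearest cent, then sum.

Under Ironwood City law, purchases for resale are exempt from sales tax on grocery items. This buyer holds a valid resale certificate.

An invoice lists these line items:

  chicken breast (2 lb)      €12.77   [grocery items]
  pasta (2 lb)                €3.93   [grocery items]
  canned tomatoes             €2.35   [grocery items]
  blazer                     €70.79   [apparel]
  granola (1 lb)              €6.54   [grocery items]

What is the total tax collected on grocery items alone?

Chicken breast (2 lb) €12.77: grocery items, buyer-exempt → 0% → €0.00
Pasta (2 lb) €3.93: grocery items, buyer-exempt → 0% → €0.00
Canned tomatoes €2.35: grocery items, buyer-exempt → 0% → €0.00
Granola (1 lb) €6.54: grocery items, buyer-exempt → 0% → €0.00
Tax on grocery items = €0.00 + €0.00 + €0.00 + €0.00 = €0.00

€0.00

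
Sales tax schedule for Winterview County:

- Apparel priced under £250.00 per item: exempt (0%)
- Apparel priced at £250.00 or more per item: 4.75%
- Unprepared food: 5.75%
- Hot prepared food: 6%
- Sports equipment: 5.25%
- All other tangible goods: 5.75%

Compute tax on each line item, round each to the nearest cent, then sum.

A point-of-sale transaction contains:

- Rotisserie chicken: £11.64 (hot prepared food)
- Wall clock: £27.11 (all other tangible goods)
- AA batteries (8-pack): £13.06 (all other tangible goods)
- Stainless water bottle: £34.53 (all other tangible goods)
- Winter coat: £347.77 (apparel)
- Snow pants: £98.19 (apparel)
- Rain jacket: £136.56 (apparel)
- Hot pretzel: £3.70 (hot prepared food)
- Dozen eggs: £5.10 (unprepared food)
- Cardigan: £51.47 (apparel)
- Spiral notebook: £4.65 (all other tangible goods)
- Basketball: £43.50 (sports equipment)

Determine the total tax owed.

Rotisserie chicken £11.64: hot prepared food → 6% → £0.70
Wall clock £27.11: all other tangible goods → 5.75% → £1.56
AA batteries (8-pack) £13.06: all other tangible goods → 5.75% → £0.75
Stainless water bottle £34.53: all other tangible goods → 5.75% → £1.99
Winter coat £347.77: apparel, £250.00 or more → 4.75% → £16.52
Snow pants £98.19: apparel, under £250.00 → 0% → £0.00
Rain jacket £136.56: apparel, under £250.00 → 0% → £0.00
Hot pretzel £3.70: hot prepared food → 6% → £0.22
Dozen eggs £5.10: unprepared food → 5.75% → £0.29
Cardigan £51.47: apparel, under £250.00 → 0% → £0.00
Spiral notebook £4.65: all other tangible goods → 5.75% → £0.27
Basketball £43.50: sports equipment → 5.25% → £2.28
Total tax = £0.70 + £1.56 + £0.75 + £1.99 + £16.52 + £0.22 + £0.29 + £0.27 + £2.28 = £24.58

£24.58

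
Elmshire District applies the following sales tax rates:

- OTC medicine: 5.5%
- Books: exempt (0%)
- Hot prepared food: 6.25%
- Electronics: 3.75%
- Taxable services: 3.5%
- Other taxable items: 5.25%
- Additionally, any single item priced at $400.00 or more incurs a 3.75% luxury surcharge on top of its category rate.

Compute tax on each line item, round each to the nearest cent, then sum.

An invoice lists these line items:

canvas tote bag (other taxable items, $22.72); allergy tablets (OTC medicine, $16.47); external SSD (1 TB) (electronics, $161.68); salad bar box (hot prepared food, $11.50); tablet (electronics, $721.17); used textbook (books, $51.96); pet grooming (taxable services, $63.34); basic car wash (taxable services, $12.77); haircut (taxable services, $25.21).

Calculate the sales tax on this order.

$66.52

Canvas tote bag $22.72: other taxable items → 5.25% → $1.19
Allergy tablets $16.47: OTC medicine → 5.5% → $0.91
External SSD (1 TB) $161.68: electronics → 3.75% → $6.06
Salad bar box $11.50: hot prepared food → 6.25% → $0.72
Tablet $721.17: electronics → 3.75% + 3.75% surcharge = 7.5% → $54.09
Used textbook $51.96: books → 0% → $0.00
Pet grooming $63.34: taxable services → 3.5% → $2.22
Basic car wash $12.77: taxable services → 3.5% → $0.45
Haircut $25.21: taxable services → 3.5% → $0.88
Total tax = $1.19 + $0.91 + $6.06 + $0.72 + $54.09 + $2.22 + $0.45 + $0.88 = $66.52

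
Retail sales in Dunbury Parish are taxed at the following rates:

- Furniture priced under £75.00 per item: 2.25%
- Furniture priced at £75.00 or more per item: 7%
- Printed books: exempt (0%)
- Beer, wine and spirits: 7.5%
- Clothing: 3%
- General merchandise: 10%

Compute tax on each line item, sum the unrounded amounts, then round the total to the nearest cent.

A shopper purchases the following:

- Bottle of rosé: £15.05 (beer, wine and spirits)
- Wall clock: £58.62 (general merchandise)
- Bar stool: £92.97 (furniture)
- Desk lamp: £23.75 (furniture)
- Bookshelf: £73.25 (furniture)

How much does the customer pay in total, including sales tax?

Bottle of rosé £15.05: beer, wine and spirits → 7.5% → £1.12875
Wall clock £58.62: general merchandise → 10% → £5.862
Bar stool £92.97: furniture, £75.00 or more → 7% → £6.5079
Desk lamp £23.75: furniture, under £75.00 → 2.25% → £0.534375
Bookshelf £73.25: furniture, under £75.00 → 2.25% → £1.648125
Subtotal = £263.64; unrounded tax = £15.68115 → £15.68; total due = £279.32

£279.32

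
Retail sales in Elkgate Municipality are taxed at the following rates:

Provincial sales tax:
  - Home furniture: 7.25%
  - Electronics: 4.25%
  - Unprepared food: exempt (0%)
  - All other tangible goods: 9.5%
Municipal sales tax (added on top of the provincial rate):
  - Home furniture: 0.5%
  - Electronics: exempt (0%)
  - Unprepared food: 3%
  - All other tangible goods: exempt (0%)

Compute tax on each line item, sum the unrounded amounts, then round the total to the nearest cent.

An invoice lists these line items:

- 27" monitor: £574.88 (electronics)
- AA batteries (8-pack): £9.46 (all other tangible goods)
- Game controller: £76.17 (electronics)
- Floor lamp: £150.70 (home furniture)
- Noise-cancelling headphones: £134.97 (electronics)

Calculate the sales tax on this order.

£45.98

27" monitor £574.88: electronics → 4.25% + 0% municipal = 4.25% → £24.4324
AA batteries (8-pack) £9.46: all other tangible goods → 9.5% + 0% municipal = 9.5% → £0.8987
Game controller £76.17: electronics → 4.25% + 0% municipal = 4.25% → £3.237225
Floor lamp £150.70: home furniture → 7.25% + 0.5% municipal = 7.75% → £11.67925
Noise-cancelling headphones £134.97: electronics → 4.25% + 0% municipal = 4.25% → £5.736225
Unrounded tax sum = £45.9838 → £45.98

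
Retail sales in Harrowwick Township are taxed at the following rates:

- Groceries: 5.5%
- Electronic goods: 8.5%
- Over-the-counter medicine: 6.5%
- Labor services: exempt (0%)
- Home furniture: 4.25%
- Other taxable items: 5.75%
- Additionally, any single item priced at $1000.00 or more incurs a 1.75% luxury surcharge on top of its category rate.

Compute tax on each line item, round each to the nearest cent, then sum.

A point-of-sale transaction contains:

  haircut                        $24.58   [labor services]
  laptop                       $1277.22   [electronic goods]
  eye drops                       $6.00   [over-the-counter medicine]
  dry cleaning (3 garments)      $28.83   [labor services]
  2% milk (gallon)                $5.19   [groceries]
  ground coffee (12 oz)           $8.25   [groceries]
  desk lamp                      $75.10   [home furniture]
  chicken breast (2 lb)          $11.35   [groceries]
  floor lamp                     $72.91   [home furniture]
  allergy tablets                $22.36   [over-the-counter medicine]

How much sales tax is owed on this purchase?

$140.41

Haircut $24.58: labor services → 0% → $0.00
Laptop $1277.22: electronic goods → 8.5% + 1.75% surcharge = 10.25% → $130.92
Eye drops $6.00: over-the-counter medicine → 6.5% → $0.39
Dry cleaning (3 garments) $28.83: labor services → 0% → $0.00
2% milk (gallon) $5.19: groceries → 5.5% → $0.29
Ground coffee (12 oz) $8.25: groceries → 5.5% → $0.45
Desk lamp $75.10: home furniture → 4.25% → $3.19
Chicken breast (2 lb) $11.35: groceries → 5.5% → $0.62
Floor lamp $72.91: home furniture → 4.25% → $3.10
Allergy tablets $22.36: over-the-counter medicine → 6.5% → $1.45
Total tax = $130.92 + $0.39 + $0.29 + $0.45 + $3.19 + $0.62 + $3.10 + $1.45 = $140.41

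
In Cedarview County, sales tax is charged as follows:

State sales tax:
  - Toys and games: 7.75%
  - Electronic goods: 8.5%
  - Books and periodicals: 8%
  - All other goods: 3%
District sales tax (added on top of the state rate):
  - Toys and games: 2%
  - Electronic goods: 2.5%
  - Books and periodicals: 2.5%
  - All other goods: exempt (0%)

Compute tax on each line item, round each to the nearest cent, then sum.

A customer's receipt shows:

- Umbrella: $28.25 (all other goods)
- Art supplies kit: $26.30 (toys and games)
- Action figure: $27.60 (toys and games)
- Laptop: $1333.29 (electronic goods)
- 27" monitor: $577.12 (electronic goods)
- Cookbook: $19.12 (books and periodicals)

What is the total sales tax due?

$218.25

Umbrella $28.25: all other goods → 3% + 0% district = 3% → $0.85
Art supplies kit $26.30: toys and games → 7.75% + 2% district = 9.75% → $2.56
Action figure $27.60: toys and games → 7.75% + 2% district = 9.75% → $2.69
Laptop $1333.29: electronic goods → 8.5% + 2.5% district = 11% → $146.66
27" monitor $577.12: electronic goods → 8.5% + 2.5% district = 11% → $63.48
Cookbook $19.12: books and periodicals → 8% + 2.5% district = 10.5% → $2.01
Total tax = $0.85 + $2.56 + $2.69 + $146.66 + $63.48 + $2.01 = $218.25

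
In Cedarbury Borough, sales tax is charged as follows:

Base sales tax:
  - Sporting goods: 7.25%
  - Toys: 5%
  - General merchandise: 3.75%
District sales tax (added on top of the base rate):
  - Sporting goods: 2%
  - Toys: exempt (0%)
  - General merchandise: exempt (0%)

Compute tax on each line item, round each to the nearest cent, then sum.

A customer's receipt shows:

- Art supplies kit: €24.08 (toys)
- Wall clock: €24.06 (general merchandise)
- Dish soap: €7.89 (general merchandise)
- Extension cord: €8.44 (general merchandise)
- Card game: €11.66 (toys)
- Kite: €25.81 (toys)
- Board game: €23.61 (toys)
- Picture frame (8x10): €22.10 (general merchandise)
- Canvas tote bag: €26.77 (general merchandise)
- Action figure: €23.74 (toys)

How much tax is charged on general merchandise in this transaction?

€3.35

Wall clock €24.06: general merchandise → 3.75% + 0% district = 3.75% → €0.90
Dish soap €7.89: general merchandise → 3.75% + 0% district = 3.75% → €0.30
Extension cord €8.44: general merchandise → 3.75% + 0% district = 3.75% → €0.32
Picture frame (8x10) €22.10: general merchandise → 3.75% + 0% district = 3.75% → €0.83
Canvas tote bag €26.77: general merchandise → 3.75% + 0% district = 3.75% → €1.00
Tax on general merchandise = €0.90 + €0.30 + €0.32 + €0.83 + €1.00 = €3.35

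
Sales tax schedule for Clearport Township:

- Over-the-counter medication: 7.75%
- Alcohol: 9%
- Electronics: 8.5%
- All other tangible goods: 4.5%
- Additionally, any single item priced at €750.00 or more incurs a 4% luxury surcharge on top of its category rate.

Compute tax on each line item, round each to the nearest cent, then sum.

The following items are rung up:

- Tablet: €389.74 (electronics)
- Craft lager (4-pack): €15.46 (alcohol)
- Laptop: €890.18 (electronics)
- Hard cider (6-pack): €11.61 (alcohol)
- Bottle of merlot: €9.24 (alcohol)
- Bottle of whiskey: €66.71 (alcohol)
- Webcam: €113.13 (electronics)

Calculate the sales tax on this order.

€163.28

Tablet €389.74: electronics → 8.5% → €33.13
Craft lager (4-pack) €15.46: alcohol → 9% → €1.39
Laptop €890.18: electronics → 8.5% + 4% surcharge = 12.5% → €111.27
Hard cider (6-pack) €11.61: alcohol → 9% → €1.04
Bottle of merlot €9.24: alcohol → 9% → €0.83
Bottle of whiskey €66.71: alcohol → 9% → €6.00
Webcam €113.13: electronics → 8.5% → €9.62
Total tax = €33.13 + €1.39 + €111.27 + €1.04 + €0.83 + €6.00 + €9.62 = €163.28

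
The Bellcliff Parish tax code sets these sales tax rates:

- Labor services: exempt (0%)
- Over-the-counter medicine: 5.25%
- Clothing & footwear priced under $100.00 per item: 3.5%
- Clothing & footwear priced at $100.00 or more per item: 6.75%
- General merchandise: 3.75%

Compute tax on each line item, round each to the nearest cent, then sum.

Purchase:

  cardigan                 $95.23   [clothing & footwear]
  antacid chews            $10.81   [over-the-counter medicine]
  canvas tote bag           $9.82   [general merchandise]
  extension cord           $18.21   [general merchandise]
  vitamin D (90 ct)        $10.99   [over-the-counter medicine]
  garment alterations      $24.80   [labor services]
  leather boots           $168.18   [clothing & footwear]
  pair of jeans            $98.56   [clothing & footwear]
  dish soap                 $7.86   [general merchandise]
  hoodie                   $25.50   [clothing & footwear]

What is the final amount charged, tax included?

Cardigan $95.23: clothing & footwear, under $100.00 → 3.5% → $3.33
Antacid chews $10.81: over-the-counter medicine → 5.25% → $0.57
Canvas tote bag $9.82: general merchandise → 3.75% → $0.37
Extension cord $18.21: general merchandise → 3.75% → $0.68
Vitamin D (90 ct) $10.99: over-the-counter medicine → 5.25% → $0.58
Garment alterations $24.80: labor services → 0% → $0.00
Leather boots $168.18: clothing & footwear, $100.00 or more → 6.75% → $11.35
Pair of jeans $98.56: clothing & footwear, under $100.00 → 3.5% → $3.45
Dish soap $7.86: general merchandise → 3.75% → $0.29
Hoodie $25.50: clothing & footwear, under $100.00 → 3.5% → $0.89
Subtotal = $469.96; tax = $21.51; total due = $491.47

$491.47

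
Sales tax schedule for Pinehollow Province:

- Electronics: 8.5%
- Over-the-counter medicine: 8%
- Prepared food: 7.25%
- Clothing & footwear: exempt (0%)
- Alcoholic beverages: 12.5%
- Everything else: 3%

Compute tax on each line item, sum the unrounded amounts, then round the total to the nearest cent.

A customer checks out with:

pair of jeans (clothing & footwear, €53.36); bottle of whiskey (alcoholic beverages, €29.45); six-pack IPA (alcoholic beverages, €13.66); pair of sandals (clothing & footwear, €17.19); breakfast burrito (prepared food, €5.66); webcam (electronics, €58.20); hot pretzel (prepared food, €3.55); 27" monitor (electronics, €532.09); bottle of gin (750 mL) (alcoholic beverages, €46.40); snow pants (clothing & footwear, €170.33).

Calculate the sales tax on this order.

€62.03

Pair of jeans €53.36: clothing & footwear → 0% → €0.00
Bottle of whiskey €29.45: alcoholic beverages → 12.5% → €3.68125
Six-pack IPA €13.66: alcoholic beverages → 12.5% → €1.7075
Pair of sandals €17.19: clothing & footwear → 0% → €0.00
Breakfast burrito €5.66: prepared food → 7.25% → €0.41035
Webcam €58.20: electronics → 8.5% → €4.947
Hot pretzel €3.55: prepared food → 7.25% → €0.257375
27" monitor €532.09: electronics → 8.5% → €45.22765
Bottle of gin (750 mL) €46.40: alcoholic beverages → 12.5% → €5.80
Snow pants €170.33: clothing & footwear → 0% → €0.00
Unrounded tax sum = €62.031125 → €62.03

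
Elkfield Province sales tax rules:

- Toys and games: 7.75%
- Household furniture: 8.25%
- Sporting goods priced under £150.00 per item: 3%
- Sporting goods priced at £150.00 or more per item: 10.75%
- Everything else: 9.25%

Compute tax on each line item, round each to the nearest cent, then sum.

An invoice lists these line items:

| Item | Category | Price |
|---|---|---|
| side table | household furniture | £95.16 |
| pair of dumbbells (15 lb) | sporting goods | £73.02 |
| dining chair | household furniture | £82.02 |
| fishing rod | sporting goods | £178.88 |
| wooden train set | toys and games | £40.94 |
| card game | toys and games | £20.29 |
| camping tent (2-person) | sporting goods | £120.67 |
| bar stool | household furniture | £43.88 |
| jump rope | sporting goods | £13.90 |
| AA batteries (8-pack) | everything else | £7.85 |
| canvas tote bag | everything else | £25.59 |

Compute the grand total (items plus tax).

£753.74

Side table £95.16: household furniture → 8.25% → £7.85
Pair of dumbbells (15 lb) £73.02: sporting goods, under £150.00 → 3% → £2.19
Dining chair £82.02: household furniture → 8.25% → £6.77
Fishing rod £178.88: sporting goods, £150.00 or more → 10.75% → £19.23
Wooden train set £40.94: toys and games → 7.75% → £3.17
Card game £20.29: toys and games → 7.75% → £1.57
Camping tent (2-person) £120.67: sporting goods, under £150.00 → 3% → £3.62
Bar stool £43.88: household furniture → 8.25% → £3.62
Jump rope £13.90: sporting goods, under £150.00 → 3% → £0.42
AA batteries (8-pack) £7.85: everything else → 9.25% → £0.73
Canvas tote bag £25.59: everything else → 9.25% → £2.37
Subtotal = £702.20; tax = £51.54; total due = £753.74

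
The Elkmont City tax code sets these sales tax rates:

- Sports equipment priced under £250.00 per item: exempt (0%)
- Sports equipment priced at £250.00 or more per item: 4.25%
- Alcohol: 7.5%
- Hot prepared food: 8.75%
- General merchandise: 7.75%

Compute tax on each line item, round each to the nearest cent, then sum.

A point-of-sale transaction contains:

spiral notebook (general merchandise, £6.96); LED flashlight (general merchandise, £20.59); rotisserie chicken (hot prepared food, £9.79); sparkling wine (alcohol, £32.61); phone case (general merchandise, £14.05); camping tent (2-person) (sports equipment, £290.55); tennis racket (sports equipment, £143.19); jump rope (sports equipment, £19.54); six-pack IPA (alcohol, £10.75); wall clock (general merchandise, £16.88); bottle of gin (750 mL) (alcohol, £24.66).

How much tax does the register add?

Spiral notebook £6.96: general merchandise → 7.75% → £0.54
LED flashlight £20.59: general merchandise → 7.75% → £1.60
Rotisserie chicken £9.79: hot prepared food → 8.75% → £0.86
Sparkling wine £32.61: alcohol → 7.5% → £2.45
Phone case £14.05: general merchandise → 7.75% → £1.09
Camping tent (2-person) £290.55: sports equipment, £250.00 or more → 4.25% → £12.35
Tennis racket £143.19: sports equipment, under £250.00 → 0% → £0.00
Jump rope £19.54: sports equipment, under £250.00 → 0% → £0.00
Six-pack IPA £10.75: alcohol → 7.5% → £0.81
Wall clock £16.88: general merchandise → 7.75% → £1.31
Bottle of gin (750 mL) £24.66: alcohol → 7.5% → £1.85
Total tax = £0.54 + £1.60 + £0.86 + £2.45 + £1.09 + £12.35 + £0.81 + £1.31 + £1.85 = £22.86

£22.86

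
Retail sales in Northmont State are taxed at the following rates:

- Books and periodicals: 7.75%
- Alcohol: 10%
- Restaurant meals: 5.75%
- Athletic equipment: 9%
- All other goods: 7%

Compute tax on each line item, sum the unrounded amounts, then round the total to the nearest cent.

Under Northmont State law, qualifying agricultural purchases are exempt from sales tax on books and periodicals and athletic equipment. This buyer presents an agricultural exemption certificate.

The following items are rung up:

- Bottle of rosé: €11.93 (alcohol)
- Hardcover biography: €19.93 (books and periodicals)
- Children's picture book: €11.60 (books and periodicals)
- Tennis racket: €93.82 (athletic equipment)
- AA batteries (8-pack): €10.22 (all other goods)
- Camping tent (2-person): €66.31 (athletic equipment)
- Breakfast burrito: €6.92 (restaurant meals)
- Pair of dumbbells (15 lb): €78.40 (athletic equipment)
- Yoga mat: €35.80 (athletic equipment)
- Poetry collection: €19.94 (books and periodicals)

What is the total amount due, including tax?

Bottle of rosé €11.93: alcohol → 10% → €1.193
Hardcover biography €19.93: books and periodicals, buyer-exempt → 0% → €0.00
Children's picture book €11.60: books and periodicals, buyer-exempt → 0% → €0.00
Tennis racket €93.82: athletic equipment, buyer-exempt → 0% → €0.00
AA batteries (8-pack) €10.22: all other goods → 7% → €0.7154
Camping tent (2-person) €66.31: athletic equipment, buyer-exempt → 0% → €0.00
Breakfast burrito €6.92: restaurant meals → 5.75% → €0.3979
Pair of dumbbells (15 lb) €78.40: athletic equipment, buyer-exempt → 0% → €0.00
Yoga mat €35.80: athletic equipment, buyer-exempt → 0% → €0.00
Poetry collection €19.94: books and periodicals, buyer-exempt → 0% → €0.00
Subtotal = €354.87; unrounded tax = €2.3063 → €2.31; total due = €357.18

€357.18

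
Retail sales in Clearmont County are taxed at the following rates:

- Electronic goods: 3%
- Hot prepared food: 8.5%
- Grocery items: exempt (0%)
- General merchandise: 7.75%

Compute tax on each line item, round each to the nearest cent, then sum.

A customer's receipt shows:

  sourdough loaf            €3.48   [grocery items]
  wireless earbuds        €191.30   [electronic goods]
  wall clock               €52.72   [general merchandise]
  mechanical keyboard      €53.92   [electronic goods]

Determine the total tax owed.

Sourdough loaf €3.48: grocery items → 0% → €0.00
Wireless earbuds €191.30: electronic goods → 3% → €5.74
Wall clock €52.72: general merchandise → 7.75% → €4.09
Mechanical keyboard €53.92: electronic goods → 3% → €1.62
Total tax = €5.74 + €4.09 + €1.62 = €11.45

€11.45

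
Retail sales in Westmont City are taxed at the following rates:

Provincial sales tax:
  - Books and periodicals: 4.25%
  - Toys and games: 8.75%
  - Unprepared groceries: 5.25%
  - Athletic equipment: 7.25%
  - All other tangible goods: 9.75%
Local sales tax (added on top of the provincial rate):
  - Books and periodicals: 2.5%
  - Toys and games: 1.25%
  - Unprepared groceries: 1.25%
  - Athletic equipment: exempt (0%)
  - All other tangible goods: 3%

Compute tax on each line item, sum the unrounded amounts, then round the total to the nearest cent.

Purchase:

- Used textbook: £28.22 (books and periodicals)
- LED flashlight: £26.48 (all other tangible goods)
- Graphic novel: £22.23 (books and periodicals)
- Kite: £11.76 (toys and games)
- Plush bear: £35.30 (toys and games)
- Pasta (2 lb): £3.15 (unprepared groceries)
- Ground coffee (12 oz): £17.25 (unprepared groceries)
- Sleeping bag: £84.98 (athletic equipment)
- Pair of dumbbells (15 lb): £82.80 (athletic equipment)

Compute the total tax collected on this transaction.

Used textbook £28.22: books and periodicals → 4.25% + 2.5% local = 6.75% → £1.90485
LED flashlight £26.48: all other tangible goods → 9.75% + 3% local = 12.75% → £3.3762
Graphic novel £22.23: books and periodicals → 4.25% + 2.5% local = 6.75% → £1.500525
Kite £11.76: toys and games → 8.75% + 1.25% local = 10% → £1.176
Plush bear £35.30: toys and games → 8.75% + 1.25% local = 10% → £3.53
Pasta (2 lb) £3.15: unprepared groceries → 5.25% + 1.25% local = 6.5% → £0.20475
Ground coffee (12 oz) £17.25: unprepared groceries → 5.25% + 1.25% local = 6.5% → £1.12125
Sleeping bag £84.98: athletic equipment → 7.25% + 0% local = 7.25% → £6.16105
Pair of dumbbells (15 lb) £82.80: athletic equipment → 7.25% + 0% local = 7.25% → £6.003
Unrounded tax sum = £24.977625 → £24.98

£24.98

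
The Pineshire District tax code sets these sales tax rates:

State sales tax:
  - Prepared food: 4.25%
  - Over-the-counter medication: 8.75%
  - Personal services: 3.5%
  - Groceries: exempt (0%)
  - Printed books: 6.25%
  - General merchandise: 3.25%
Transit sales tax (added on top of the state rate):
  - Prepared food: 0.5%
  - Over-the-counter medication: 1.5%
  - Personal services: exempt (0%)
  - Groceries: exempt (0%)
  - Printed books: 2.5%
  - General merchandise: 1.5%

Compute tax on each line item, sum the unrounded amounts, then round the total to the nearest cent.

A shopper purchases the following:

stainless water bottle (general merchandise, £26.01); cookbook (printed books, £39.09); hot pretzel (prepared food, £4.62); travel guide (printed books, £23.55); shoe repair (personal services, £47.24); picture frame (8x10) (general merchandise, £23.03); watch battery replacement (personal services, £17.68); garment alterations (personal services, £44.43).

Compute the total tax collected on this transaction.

Stainless water bottle £26.01: general merchandise → 3.25% + 1.5% transit = 4.75% → £1.235475
Cookbook £39.09: printed books → 6.25% + 2.5% transit = 8.75% → £3.420375
Hot pretzel £4.62: prepared food → 4.25% + 0.5% transit = 4.75% → £0.21945
Travel guide £23.55: printed books → 6.25% + 2.5% transit = 8.75% → £2.060625
Shoe repair £47.24: personal services → 3.5% + 0% transit = 3.5% → £1.6534
Picture frame (8x10) £23.03: general merchandise → 3.25% + 1.5% transit = 4.75% → £1.093925
Watch battery replacement £17.68: personal services → 3.5% + 0% transit = 3.5% → £0.6188
Garment alterations £44.43: personal services → 3.5% + 0% transit = 3.5% → £1.55505
Unrounded tax sum = £11.8571 → £11.86

£11.86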